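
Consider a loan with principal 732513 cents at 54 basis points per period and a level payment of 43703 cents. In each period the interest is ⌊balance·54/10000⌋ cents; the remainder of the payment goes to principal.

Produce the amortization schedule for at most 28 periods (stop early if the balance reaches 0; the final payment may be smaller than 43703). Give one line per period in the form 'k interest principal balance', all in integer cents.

1 3955 39748 692765
2 3740 39963 652802
3 3525 40178 612624
4 3308 40395 572229
5 3090 40613 531616
6 2870 40833 490783
7 2650 41053 449730
8 2428 41275 408455
9 2205 41498 366957
10 1981 41722 325235
11 1756 41947 283288
12 1529 42174 241114
13 1302 42401 198713
14 1073 42630 156083
15 842 42861 113222
16 611 43092 70130
17 378 43325 26805
18 144 26805 0

1. interest=⌊732513·54/10000⌋=3955; principal=43703-3955=39748; balance=732513-39748=692765
2. interest=⌊692765·54/10000⌋=3740; principal=43703-3740=39963; balance=692765-39963=652802
3. interest=⌊652802·54/10000⌋=3525; principal=43703-3525=40178; balance=652802-40178=612624
4. interest=⌊612624·54/10000⌋=3308; principal=43703-3308=40395; balance=612624-40395=572229
5. interest=⌊572229·54/10000⌋=3090; principal=43703-3090=40613; balance=572229-40613=531616
6. interest=⌊531616·54/10000⌋=2870; principal=43703-2870=40833; balance=531616-40833=490783
7. interest=⌊490783·54/10000⌋=2650; principal=43703-2650=41053; balance=490783-41053=449730
8. interest=⌊449730·54/10000⌋=2428; principal=43703-2428=41275; balance=449730-41275=408455
9. interest=⌊408455·54/10000⌋=2205; principal=43703-2205=41498; balance=408455-41498=366957
10. interest=⌊366957·54/10000⌋=1981; principal=43703-1981=41722; balance=366957-41722=325235
11. interest=⌊325235·54/10000⌋=1756; principal=43703-1756=41947; balance=325235-41947=283288
12. interest=⌊283288·54/10000⌋=1529; principal=43703-1529=42174; balance=283288-42174=241114
13. interest=⌊241114·54/10000⌋=1302; principal=43703-1302=42401; balance=241114-42401=198713
14. interest=⌊198713·54/10000⌋=1073; principal=43703-1073=42630; balance=198713-42630=156083
15. interest=⌊156083·54/10000⌋=842; principal=43703-842=42861; balance=156083-42861=113222
16. interest=⌊113222·54/10000⌋=611; principal=43703-611=43092; balance=113222-43092=70130
17. interest=⌊70130·54/10000⌋=378; principal=43703-378=43325; balance=70130-43325=26805
18. interest=⌊26805·54/10000⌋=144; principal=min(43703-144,26805)=26805; balance=26805-26805=0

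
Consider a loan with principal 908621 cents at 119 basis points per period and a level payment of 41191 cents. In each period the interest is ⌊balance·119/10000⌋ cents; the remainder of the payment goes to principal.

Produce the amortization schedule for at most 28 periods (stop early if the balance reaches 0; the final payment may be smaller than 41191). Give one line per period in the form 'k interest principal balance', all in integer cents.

1 10812 30379 878242
2 10451 30740 847502
3 10085 31106 816396
4 9715 31476 784920
5 9340 31851 753069
6 8961 32230 720839
7 8577 32614 688225
8 8189 33002 655223
9 7797 33394 621829
10 7399 33792 588037
11 6997 34194 553843
12 6590 34601 519242
13 6178 35013 484229
14 5762 35429 448800
15 5340 35851 412949
16 4914 36277 376672
17 4482 36709 339963
18 4045 37146 302817
19 3603 37588 265229
20 3156 38035 227194
21 2703 38488 188706
22 2245 38946 149760
23 1782 39409 110351
24 1313 39878 70473
25 838 40353 30120
26 358 30120 0

1. interest=⌊908621·119/10000⌋=10812; principal=41191-10812=30379; balance=908621-30379=878242
2. interest=⌊878242·119/10000⌋=10451; principal=41191-10451=30740; balance=878242-30740=847502
3. interest=⌊847502·119/10000⌋=10085; principal=41191-10085=31106; balance=847502-31106=816396
4. interest=⌊816396·119/10000⌋=9715; principal=41191-9715=31476; balance=816396-31476=784920
5. interest=⌊784920·119/10000⌋=9340; principal=41191-9340=31851; balance=784920-31851=753069
6. interest=⌊753069·119/10000⌋=8961; principal=41191-8961=32230; balance=753069-32230=720839
7. interest=⌊720839·119/10000⌋=8577; principal=41191-8577=32614; balance=720839-32614=688225
8. interest=⌊688225·119/10000⌋=8189; principal=41191-8189=33002; balance=688225-33002=655223
9. interest=⌊655223·119/10000⌋=7797; principal=41191-7797=33394; balance=655223-33394=621829
10. interest=⌊621829·119/10000⌋=7399; principal=41191-7399=33792; balance=621829-33792=588037
11. interest=⌊588037·119/10000⌋=6997; principal=41191-6997=34194; balance=588037-34194=553843
12. interest=⌊553843·119/10000⌋=6590; principal=41191-6590=34601; balance=553843-34601=519242
13. interest=⌊519242·119/10000⌋=6178; principal=41191-6178=35013; balance=519242-35013=484229
14. interest=⌊484229·119/10000⌋=5762; principal=41191-5762=35429; balance=484229-35429=448800
15. interest=⌊448800·119/10000⌋=5340; principal=41191-5340=35851; balance=448800-35851=412949
16. interest=⌊412949·119/10000⌋=4914; principal=41191-4914=36277; balance=412949-36277=376672
17. interest=⌊376672·119/10000⌋=4482; principal=41191-4482=36709; balance=376672-36709=339963
18. interest=⌊339963·119/10000⌋=4045; principal=41191-4045=37146; balance=339963-37146=302817
19. interest=⌊302817·119/10000⌋=3603; principal=41191-3603=37588; balance=302817-37588=265229
20. interest=⌊265229·119/10000⌋=3156; principal=41191-3156=38035; balance=265229-38035=227194
21. interest=⌊227194·119/10000⌋=2703; principal=41191-2703=38488; balance=227194-38488=188706
22. interest=⌊188706·119/10000⌋=2245; principal=41191-2245=38946; balance=188706-38946=149760
23. interest=⌊149760·119/10000⌋=1782; principal=41191-1782=39409; balance=149760-39409=110351
24. interest=⌊110351·119/10000⌋=1313; principal=41191-1313=39878; balance=110351-39878=70473
25. interest=⌊70473·119/10000⌋=838; principal=41191-838=40353; balance=70473-40353=30120
26. interest=⌊30120·119/10000⌋=358; principal=min(41191-358,30120)=30120; balance=30120-30120=0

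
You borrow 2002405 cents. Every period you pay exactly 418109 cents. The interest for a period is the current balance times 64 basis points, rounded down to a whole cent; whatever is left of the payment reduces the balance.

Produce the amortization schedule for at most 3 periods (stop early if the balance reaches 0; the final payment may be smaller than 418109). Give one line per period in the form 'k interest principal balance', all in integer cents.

1. interest=⌊2002405·64/10000⌋=12815; principal=418109-12815=405294; balance=2002405-405294=1597111
2. interest=⌊1597111·64/10000⌋=10221; principal=418109-10221=407888; balance=1597111-407888=1189223
3. interest=⌊1189223·64/10000⌋=7611; principal=418109-7611=410498; balance=1189223-410498=778725

1 12815 405294 1597111
2 10221 407888 1189223
3 7611 410498 778725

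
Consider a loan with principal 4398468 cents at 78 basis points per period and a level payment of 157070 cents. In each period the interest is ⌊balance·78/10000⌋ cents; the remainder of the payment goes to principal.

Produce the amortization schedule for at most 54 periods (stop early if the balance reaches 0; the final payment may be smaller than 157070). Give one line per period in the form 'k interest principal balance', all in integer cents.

1. interest=⌊4398468·78/10000⌋=34308; principal=157070-34308=122762; balance=4398468-122762=4275706
2. interest=⌊4275706·78/10000⌋=33350; principal=157070-33350=123720; balance=4275706-123720=4151986
3. interest=⌊4151986·78/10000⌋=32385; principal=157070-32385=124685; balance=4151986-124685=4027301
4. interest=⌊4027301·78/10000⌋=31412; principal=157070-31412=125658; balance=4027301-125658=3901643
5. interest=⌊3901643·78/10000⌋=30432; principal=157070-30432=126638; balance=3901643-126638=3775005
6. interest=⌊3775005·78/10000⌋=29445; principal=157070-29445=127625; balance=3775005-127625=3647380
7. interest=⌊3647380·78/10000⌋=28449; principal=157070-28449=128621; balance=3647380-128621=3518759
8. interest=⌊3518759·78/10000⌋=27446; principal=157070-27446=129624; balance=3518759-129624=3389135
9. interest=⌊3389135·78/10000⌋=26435; principal=157070-26435=130635; balance=3389135-130635=3258500
10. interest=⌊3258500·78/10000⌋=25416; principal=157070-25416=131654; balance=3258500-131654=3126846
11. interest=⌊3126846·78/10000⌋=24389; principal=157070-24389=132681; balance=3126846-132681=2994165
12. interest=⌊2994165·78/10000⌋=23354; principal=157070-23354=133716; balance=2994165-133716=2860449
13. interest=⌊2860449·78/10000⌋=22311; principal=157070-22311=134759; balance=2860449-134759=2725690
14. interest=⌊2725690·78/10000⌋=21260; principal=157070-21260=135810; balance=2725690-135810=2589880
15. interest=⌊2589880·78/10000⌋=20201; principal=157070-20201=136869; balance=2589880-136869=2453011
16. interest=⌊2453011·78/10000⌋=19133; principal=157070-19133=137937; balance=2453011-137937=2315074
17. interest=⌊2315074·78/10000⌋=18057; principal=157070-18057=139013; balance=2315074-139013=2176061
18. interest=⌊2176061·78/10000⌋=16973; principal=157070-16973=140097; balance=2176061-140097=2035964
19. interest=⌊2035964·78/10000⌋=15880; principal=157070-15880=141190; balance=2035964-141190=1894774
20. interest=⌊1894774·78/10000⌋=14779; principal=157070-14779=142291; balance=1894774-142291=1752483
21. interest=⌊1752483·78/10000⌋=13669; principal=157070-13669=143401; balance=1752483-143401=1609082
22. interest=⌊1609082·78/10000⌋=12550; principal=157070-12550=144520; balance=1609082-144520=1464562
23. interest=⌊1464562·78/10000⌋=11423; principal=157070-11423=145647; balance=1464562-145647=1318915
24. interest=⌊1318915·78/10000⌋=10287; principal=157070-10287=146783; balance=1318915-146783=1172132
25. interest=⌊1172132·78/10000⌋=9142; principal=157070-9142=147928; balance=1172132-147928=1024204
26. interest=⌊1024204·78/10000⌋=7988; principal=157070-7988=149082; balance=1024204-149082=875122
27. interest=⌊875122·78/10000⌋=6825; principal=157070-6825=150245; balance=875122-150245=724877
28. interest=⌊724877·78/10000⌋=5654; principal=157070-5654=151416; balance=724877-151416=573461
29. interest=⌊573461·78/10000⌋=4472; principal=157070-4472=152598; balance=573461-152598=420863
30. interest=⌊420863·78/10000⌋=3282; principal=157070-3282=153788; balance=420863-153788=267075
31. interest=⌊267075·78/10000⌋=2083; principal=157070-2083=154987; balance=267075-154987=112088
32. interest=⌊112088·78/10000⌋=874; principal=min(157070-874,112088)=112088; balance=112088-112088=0

1 34308 122762 4275706
2 33350 123720 4151986
3 32385 124685 4027301
4 31412 125658 3901643
5 30432 126638 3775005
6 29445 127625 3647380
7 28449 128621 3518759
8 27446 129624 3389135
9 26435 130635 3258500
10 25416 131654 3126846
11 24389 132681 2994165
12 23354 133716 2860449
13 22311 134759 2725690
14 21260 135810 2589880
15 20201 136869 2453011
16 19133 137937 2315074
17 18057 139013 2176061
18 16973 140097 2035964
19 15880 141190 1894774
20 14779 142291 1752483
21 13669 143401 1609082
22 12550 144520 1464562
23 11423 145647 1318915
24 10287 146783 1172132
25 9142 147928 1024204
26 7988 149082 875122
27 6825 150245 724877
28 5654 151416 573461
29 4472 152598 420863
30 3282 153788 267075
31 2083 154987 112088
32 874 112088 0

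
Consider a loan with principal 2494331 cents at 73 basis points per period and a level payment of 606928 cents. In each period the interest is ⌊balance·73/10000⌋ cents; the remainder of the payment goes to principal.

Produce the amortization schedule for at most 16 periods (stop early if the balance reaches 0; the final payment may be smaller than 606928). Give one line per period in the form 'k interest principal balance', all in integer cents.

1 18208 588720 1905611
2 13910 593018 1312593
3 9581 597347 715246
4 5221 601707 113539
5 828 113539 0

1. interest=⌊2494331·73/10000⌋=18208; principal=606928-18208=588720; balance=2494331-588720=1905611
2. interest=⌊1905611·73/10000⌋=13910; principal=606928-13910=593018; balance=1905611-593018=1312593
3. interest=⌊1312593·73/10000⌋=9581; principal=606928-9581=597347; balance=1312593-597347=715246
4. interest=⌊715246·73/10000⌋=5221; principal=606928-5221=601707; balance=715246-601707=113539
5. interest=⌊113539·73/10000⌋=828; principal=min(606928-828,113539)=113539; balance=113539-113539=0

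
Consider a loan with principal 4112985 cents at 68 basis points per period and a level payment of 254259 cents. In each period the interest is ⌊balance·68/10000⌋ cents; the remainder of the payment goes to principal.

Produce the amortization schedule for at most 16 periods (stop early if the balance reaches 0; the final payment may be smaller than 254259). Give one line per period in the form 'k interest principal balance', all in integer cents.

1. interest=⌊4112985·68/10000⌋=27968; principal=254259-27968=226291; balance=4112985-226291=3886694
2. interest=⌊3886694·68/10000⌋=26429; principal=254259-26429=227830; balance=3886694-227830=3658864
3. interest=⌊3658864·68/10000⌋=24880; principal=254259-24880=229379; balance=3658864-229379=3429485
4. interest=⌊3429485·68/10000⌋=23320; principal=254259-23320=230939; balance=3429485-230939=3198546
5. interest=⌊3198546·68/10000⌋=21750; principal=254259-21750=232509; balance=3198546-232509=2966037
6. interest=⌊2966037·68/10000⌋=20169; principal=254259-20169=234090; balance=2966037-234090=2731947
7. interest=⌊2731947·68/10000⌋=18577; principal=254259-18577=235682; balance=2731947-235682=2496265
8. interest=⌊2496265·68/10000⌋=16974; principal=254259-16974=237285; balance=2496265-237285=2258980
9. interest=⌊2258980·68/10000⌋=15361; principal=254259-15361=238898; balance=2258980-238898=2020082
10. interest=⌊2020082·68/10000⌋=13736; principal=254259-13736=240523; balance=2020082-240523=1779559
11. interest=⌊1779559·68/10000⌋=12101; principal=254259-12101=242158; balance=1779559-242158=1537401
12. interest=⌊1537401·68/10000⌋=10454; principal=254259-10454=243805; balance=1537401-243805=1293596
13. interest=⌊1293596·68/10000⌋=8796; principal=254259-8796=245463; balance=1293596-245463=1048133
14. interest=⌊1048133·68/10000⌋=7127; principal=254259-7127=247132; balance=1048133-247132=801001
15. interest=⌊801001·68/10000⌋=5446; principal=254259-5446=248813; balance=801001-248813=552188
16. interest=⌊552188·68/10000⌋=3754; principal=254259-3754=250505; balance=552188-250505=301683

1 27968 226291 3886694
2 26429 227830 3658864
3 24880 229379 3429485
4 23320 230939 3198546
5 21750 232509 2966037
6 20169 234090 2731947
7 18577 235682 2496265
8 16974 237285 2258980
9 15361 238898 2020082
10 13736 240523 1779559
11 12101 242158 1537401
12 10454 243805 1293596
13 8796 245463 1048133
14 7127 247132 801001
15 5446 248813 552188
16 3754 250505 301683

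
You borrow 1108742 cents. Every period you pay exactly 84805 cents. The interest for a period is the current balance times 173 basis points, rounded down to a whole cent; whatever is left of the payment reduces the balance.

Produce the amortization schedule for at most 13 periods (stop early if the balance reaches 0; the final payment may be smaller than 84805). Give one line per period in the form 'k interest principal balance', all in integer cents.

1 19181 65624 1043118
2 18045 66760 976358
3 16890 67915 908443
4 15716 69089 839354
5 14520 70285 769069
6 13304 71501 697568
7 12067 72738 624830
8 10809 73996 550834
9 9529 75276 475558
10 8227 76578 398980
11 6902 77903 321077
12 5554 79251 241826
13 4183 80622 161204

1. interest=⌊1108742·173/10000⌋=19181; principal=84805-19181=65624; balance=1108742-65624=1043118
2. interest=⌊1043118·173/10000⌋=18045; principal=84805-18045=66760; balance=1043118-66760=976358
3. interest=⌊976358·173/10000⌋=16890; principal=84805-16890=67915; balance=976358-67915=908443
4. interest=⌊908443·173/10000⌋=15716; principal=84805-15716=69089; balance=908443-69089=839354
5. interest=⌊839354·173/10000⌋=14520; principal=84805-14520=70285; balance=839354-70285=769069
6. interest=⌊769069·173/10000⌋=13304; principal=84805-13304=71501; balance=769069-71501=697568
7. interest=⌊697568·173/10000⌋=12067; principal=84805-12067=72738; balance=697568-72738=624830
8. interest=⌊624830·173/10000⌋=10809; principal=84805-10809=73996; balance=624830-73996=550834
9. interest=⌊550834·173/10000⌋=9529; principal=84805-9529=75276; balance=550834-75276=475558
10. interest=⌊475558·173/10000⌋=8227; principal=84805-8227=76578; balance=475558-76578=398980
11. interest=⌊398980·173/10000⌋=6902; principal=84805-6902=77903; balance=398980-77903=321077
12. interest=⌊321077·173/10000⌋=5554; principal=84805-5554=79251; balance=321077-79251=241826
13. interest=⌊241826·173/10000⌋=4183; principal=84805-4183=80622; balance=241826-80622=161204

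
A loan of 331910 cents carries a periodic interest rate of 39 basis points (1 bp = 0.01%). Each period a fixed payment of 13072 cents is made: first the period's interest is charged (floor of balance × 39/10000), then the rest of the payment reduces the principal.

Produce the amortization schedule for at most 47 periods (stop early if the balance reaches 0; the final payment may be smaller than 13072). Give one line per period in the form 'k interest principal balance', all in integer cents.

1 1294 11778 320132
2 1248 11824 308308
3 1202 11870 296438
4 1156 11916 284522
5 1109 11963 272559
6 1062 12010 260549
7 1016 12056 248493
8 969 12103 236390
9 921 12151 224239
10 874 12198 212041
11 826 12246 199795
12 779 12293 187502
13 731 12341 175161
14 683 12389 162772
15 634 12438 150334
16 586 12486 137848
17 537 12535 125313
18 488 12584 112729
19 439 12633 100096
20 390 12682 87414
21 340 12732 74682
22 291 12781 61901
23 241 12831 49070
24 191 12881 36189
25 141 12931 23258
26 90 12982 10276
27 40 10276 0

1. interest=⌊331910·39/10000⌋=1294; principal=13072-1294=11778; balance=331910-11778=320132
2. interest=⌊320132·39/10000⌋=1248; principal=13072-1248=11824; balance=320132-11824=308308
3. interest=⌊308308·39/10000⌋=1202; principal=13072-1202=11870; balance=308308-11870=296438
4. interest=⌊296438·39/10000⌋=1156; principal=13072-1156=11916; balance=296438-11916=284522
5. interest=⌊284522·39/10000⌋=1109; principal=13072-1109=11963; balance=284522-11963=272559
6. interest=⌊272559·39/10000⌋=1062; principal=13072-1062=12010; balance=272559-12010=260549
7. interest=⌊260549·39/10000⌋=1016; principal=13072-1016=12056; balance=260549-12056=248493
8. interest=⌊248493·39/10000⌋=969; principal=13072-969=12103; balance=248493-12103=236390
9. interest=⌊236390·39/10000⌋=921; principal=13072-921=12151; balance=236390-12151=224239
10. interest=⌊224239·39/10000⌋=874; principal=13072-874=12198; balance=224239-12198=212041
11. interest=⌊212041·39/10000⌋=826; principal=13072-826=12246; balance=212041-12246=199795
12. interest=⌊199795·39/10000⌋=779; principal=13072-779=12293; balance=199795-12293=187502
13. interest=⌊187502·39/10000⌋=731; principal=13072-731=12341; balance=187502-12341=175161
14. interest=⌊175161·39/10000⌋=683; principal=13072-683=12389; balance=175161-12389=162772
15. interest=⌊162772·39/10000⌋=634; principal=13072-634=12438; balance=162772-12438=150334
16. interest=⌊150334·39/10000⌋=586; principal=13072-586=12486; balance=150334-12486=137848
17. interest=⌊137848·39/10000⌋=537; principal=13072-537=12535; balance=137848-12535=125313
18. interest=⌊125313·39/10000⌋=488; principal=13072-488=12584; balance=125313-12584=112729
19. interest=⌊112729·39/10000⌋=439; principal=13072-439=12633; balance=112729-12633=100096
20. interest=⌊100096·39/10000⌋=390; principal=13072-390=12682; balance=100096-12682=87414
21. interest=⌊87414·39/10000⌋=340; principal=13072-340=12732; balance=87414-12732=74682
22. interest=⌊74682·39/10000⌋=291; principal=13072-291=12781; balance=74682-12781=61901
23. interest=⌊61901·39/10000⌋=241; principal=13072-241=12831; balance=61901-12831=49070
24. interest=⌊49070·39/10000⌋=191; principal=13072-191=12881; balance=49070-12881=36189
25. interest=⌊36189·39/10000⌋=141; principal=13072-141=12931; balance=36189-12931=23258
26. interest=⌊23258·39/10000⌋=90; principal=13072-90=12982; balance=23258-12982=10276
27. interest=⌊10276·39/10000⌋=40; principal=min(13072-40,10276)=10276; balance=10276-10276=0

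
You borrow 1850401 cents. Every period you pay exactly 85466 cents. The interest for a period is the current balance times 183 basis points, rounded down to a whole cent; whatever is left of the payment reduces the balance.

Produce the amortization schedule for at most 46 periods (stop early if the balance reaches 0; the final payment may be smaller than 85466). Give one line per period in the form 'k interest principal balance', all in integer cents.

1. interest=⌊1850401·183/10000⌋=33862; principal=85466-33862=51604; balance=1850401-51604=1798797
2. interest=⌊1798797·183/10000⌋=32917; principal=85466-32917=52549; balance=1798797-52549=1746248
3. interest=⌊1746248·183/10000⌋=31956; principal=85466-31956=53510; balance=1746248-53510=1692738
4. interest=⌊1692738·183/10000⌋=30977; principal=85466-30977=54489; balance=1692738-54489=1638249
5. interest=⌊1638249·183/10000⌋=29979; principal=85466-29979=55487; balance=1638249-55487=1582762
6. interest=⌊1582762·183/10000⌋=28964; principal=85466-28964=56502; balance=1582762-56502=1526260
7. interest=⌊1526260·183/10000⌋=27930; principal=85466-27930=57536; balance=1526260-57536=1468724
8. interest=⌊1468724·183/10000⌋=26877; principal=85466-26877=58589; balance=1468724-58589=1410135
9. interest=⌊1410135·183/10000⌋=25805; principal=85466-25805=59661; balance=1410135-59661=1350474
10. interest=⌊1350474·183/10000⌋=24713; principal=85466-24713=60753; balance=1350474-60753=1289721
11. interest=⌊1289721·183/10000⌋=23601; principal=85466-23601=61865; balance=1289721-61865=1227856
12. interest=⌊1227856·183/10000⌋=22469; principal=85466-22469=62997; balance=1227856-62997=1164859
13. interest=⌊1164859·183/10000⌋=21316; principal=85466-21316=64150; balance=1164859-64150=1100709
14. interest=⌊1100709·183/10000⌋=20142; principal=85466-20142=65324; balance=1100709-65324=1035385
15. interest=⌊1035385·183/10000⌋=18947; principal=85466-18947=66519; balance=1035385-66519=968866
16. interest=⌊968866·183/10000⌋=17730; principal=85466-17730=67736; balance=968866-67736=901130
17. interest=⌊901130·183/10000⌋=16490; principal=85466-16490=68976; balance=901130-68976=832154
18. interest=⌊832154·183/10000⌋=15228; principal=85466-15228=70238; balance=832154-70238=761916
19. interest=⌊761916·183/10000⌋=13943; principal=85466-13943=71523; balance=761916-71523=690393
20. interest=⌊690393·183/10000⌋=12634; principal=85466-12634=72832; balance=690393-72832=617561
21. interest=⌊617561·183/10000⌋=11301; principal=85466-11301=74165; balance=617561-74165=543396
22. interest=⌊543396·183/10000⌋=9944; principal=85466-9944=75522; balance=543396-75522=467874
23. interest=⌊467874·183/10000⌋=8562; principal=85466-8562=76904; balance=467874-76904=390970
24. interest=⌊390970·183/10000⌋=7154; principal=85466-7154=78312; balance=390970-78312=312658
25. interest=⌊312658·183/10000⌋=5721; principal=85466-5721=79745; balance=312658-79745=232913
26. interest=⌊232913·183/10000⌋=4262; principal=85466-4262=81204; balance=232913-81204=151709
27. interest=⌊151709·183/10000⌋=2776; principal=85466-2776=82690; balance=151709-82690=69019
28. interest=⌊69019·183/10000⌋=1263; principal=min(85466-1263,69019)=69019; balance=69019-69019=0

1 33862 51604 1798797
2 32917 52549 1746248
3 31956 53510 1692738
4 30977 54489 1638249
5 29979 55487 1582762
6 28964 56502 1526260
7 27930 57536 1468724
8 26877 58589 1410135
9 25805 59661 1350474
10 24713 60753 1289721
11 23601 61865 1227856
12 22469 62997 1164859
13 21316 64150 1100709
14 20142 65324 1035385
15 18947 66519 968866
16 17730 67736 901130
17 16490 68976 832154
18 15228 70238 761916
19 13943 71523 690393
20 12634 72832 617561
21 11301 74165 543396
22 9944 75522 467874
23 8562 76904 390970
24 7154 78312 312658
25 5721 79745 232913
26 4262 81204 151709
27 2776 82690 69019
28 1263 69019 0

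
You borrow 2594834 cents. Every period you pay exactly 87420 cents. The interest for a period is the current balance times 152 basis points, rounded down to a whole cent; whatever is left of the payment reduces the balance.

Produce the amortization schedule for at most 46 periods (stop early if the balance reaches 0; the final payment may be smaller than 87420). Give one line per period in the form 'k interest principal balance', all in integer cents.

1 39441 47979 2546855
2 38712 48708 2498147
3 37971 49449 2448698
4 37220 50200 2398498
5 36457 50963 2347535
6 35682 51738 2295797
7 34896 52524 2243273
8 34097 53323 2189950
9 33287 54133 2135817
10 32464 54956 2080861
11 31629 55791 2025070
12 30781 56639 1968431
13 29920 57500 1910931
14 29046 58374 1852557
15 28158 59262 1793295
16 27258 60162 1733133
17 26343 61077 1672056
18 25415 62005 1610051
19 24472 62948 1547103
20 23515 63905 1483198
21 22544 64876 1418322
22 21558 65862 1352460
23 20557 66863 1285597
24 19541 67879 1217718
25 18509 68911 1148807
26 17461 69959 1078848
27 16398 71022 1007826
28 15318 72102 935724
29 14223 73197 862527
30 13110 74310 788217
31 11980 75440 712777
32 10834 76586 636191
33 9670 77750 558441
34 8488 78932 479509
35 7288 80132 399377
36 6070 81350 318027
37 4834 82586 235441
38 3578 83842 151599
39 2304 85116 66483
40 1010 66483 0

1. interest=⌊2594834·152/10000⌋=39441; principal=87420-39441=47979; balance=2594834-47979=2546855
2. interest=⌊2546855·152/10000⌋=38712; principal=87420-38712=48708; balance=2546855-48708=2498147
3. interest=⌊2498147·152/10000⌋=37971; principal=87420-37971=49449; balance=2498147-49449=2448698
4. interest=⌊2448698·152/10000⌋=37220; principal=87420-37220=50200; balance=2448698-50200=2398498
5. interest=⌊2398498·152/10000⌋=36457; principal=87420-36457=50963; balance=2398498-50963=2347535
6. interest=⌊2347535·152/10000⌋=35682; principal=87420-35682=51738; balance=2347535-51738=2295797
7. interest=⌊2295797·152/10000⌋=34896; principal=87420-34896=52524; balance=2295797-52524=2243273
8. interest=⌊2243273·152/10000⌋=34097; principal=87420-34097=53323; balance=2243273-53323=2189950
9. interest=⌊2189950·152/10000⌋=33287; principal=87420-33287=54133; balance=2189950-54133=2135817
10. interest=⌊2135817·152/10000⌋=32464; principal=87420-32464=54956; balance=2135817-54956=2080861
11. interest=⌊2080861·152/10000⌋=31629; principal=87420-31629=55791; balance=2080861-55791=2025070
12. interest=⌊2025070·152/10000⌋=30781; principal=87420-30781=56639; balance=2025070-56639=1968431
13. interest=⌊1968431·152/10000⌋=29920; principal=87420-29920=57500; balance=1968431-57500=1910931
14. interest=⌊1910931·152/10000⌋=29046; principal=87420-29046=58374; balance=1910931-58374=1852557
15. interest=⌊1852557·152/10000⌋=28158; principal=87420-28158=59262; balance=1852557-59262=1793295
16. interest=⌊1793295·152/10000⌋=27258; principal=87420-27258=60162; balance=1793295-60162=1733133
17. interest=⌊1733133·152/10000⌋=26343; principal=87420-26343=61077; balance=1733133-61077=1672056
18. interest=⌊1672056·152/10000⌋=25415; principal=87420-25415=62005; balance=1672056-62005=1610051
19. interest=⌊1610051·152/10000⌋=24472; principal=87420-24472=62948; balance=1610051-62948=1547103
20. interest=⌊1547103·152/10000⌋=23515; principal=87420-23515=63905; balance=1547103-63905=1483198
21. interest=⌊1483198·152/10000⌋=22544; principal=87420-22544=64876; balance=1483198-64876=1418322
22. interest=⌊1418322·152/10000⌋=21558; principal=87420-21558=65862; balance=1418322-65862=1352460
23. interest=⌊1352460·152/10000⌋=20557; principal=87420-20557=66863; balance=1352460-66863=1285597
24. interest=⌊1285597·152/10000⌋=19541; principal=87420-19541=67879; balance=1285597-67879=1217718
25. interest=⌊1217718·152/10000⌋=18509; principal=87420-18509=68911; balance=1217718-68911=1148807
26. interest=⌊1148807·152/10000⌋=17461; principal=87420-17461=69959; balance=1148807-69959=1078848
27. interest=⌊1078848·152/10000⌋=16398; principal=87420-16398=71022; balance=1078848-71022=1007826
28. interest=⌊1007826·152/10000⌋=15318; principal=87420-15318=72102; balance=1007826-72102=935724
29. interest=⌊935724·152/10000⌋=14223; principal=87420-14223=73197; balance=935724-73197=862527
30. interest=⌊862527·152/10000⌋=13110; principal=87420-13110=74310; balance=862527-74310=788217
31. interest=⌊788217·152/10000⌋=11980; principal=87420-11980=75440; balance=788217-75440=712777
32. interest=⌊712777·152/10000⌋=10834; principal=87420-10834=76586; balance=712777-76586=636191
33. interest=⌊636191·152/10000⌋=9670; principal=87420-9670=77750; balance=636191-77750=558441
34. interest=⌊558441·152/10000⌋=8488; principal=87420-8488=78932; balance=558441-78932=479509
35. interest=⌊479509·152/10000⌋=7288; principal=87420-7288=80132; balance=479509-80132=399377
36. interest=⌊399377·152/10000⌋=6070; principal=87420-6070=81350; balance=399377-81350=318027
37. interest=⌊318027·152/10000⌋=4834; principal=87420-4834=82586; balance=318027-82586=235441
38. interest=⌊235441·152/10000⌋=3578; principal=87420-3578=83842; balance=235441-83842=151599
39. interest=⌊151599·152/10000⌋=2304; principal=87420-2304=85116; balance=151599-85116=66483
40. interest=⌊66483·152/10000⌋=1010; principal=min(87420-1010,66483)=66483; balance=66483-66483=0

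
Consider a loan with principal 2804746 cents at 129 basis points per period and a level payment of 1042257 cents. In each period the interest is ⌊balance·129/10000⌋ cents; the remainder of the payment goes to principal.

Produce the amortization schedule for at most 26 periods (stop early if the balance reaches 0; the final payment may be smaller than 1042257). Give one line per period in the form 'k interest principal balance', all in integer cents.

1 36181 1006076 1798670
2 23202 1019055 779615
3 10057 779615 0

1. interest=⌊2804746·129/10000⌋=36181; principal=1042257-36181=1006076; balance=2804746-1006076=1798670
2. interest=⌊1798670·129/10000⌋=23202; principal=1042257-23202=1019055; balance=1798670-1019055=779615
3. interest=⌊779615·129/10000⌋=10057; principal=min(1042257-10057,779615)=779615; balance=779615-779615=0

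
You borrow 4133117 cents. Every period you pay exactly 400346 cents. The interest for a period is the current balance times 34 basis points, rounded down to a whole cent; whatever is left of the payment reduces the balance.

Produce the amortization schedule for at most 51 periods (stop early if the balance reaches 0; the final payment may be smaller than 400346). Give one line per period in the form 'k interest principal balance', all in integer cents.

1. interest=⌊4133117·34/10000⌋=14052; principal=400346-14052=386294; balance=4133117-386294=3746823
2. interest=⌊3746823·34/10000⌋=12739; principal=400346-12739=387607; balance=3746823-387607=3359216
3. interest=⌊3359216·34/10000⌋=11421; principal=400346-11421=388925; balance=3359216-388925=2970291
4. interest=⌊2970291·34/10000⌋=10098; principal=400346-10098=390248; balance=2970291-390248=2580043
5. interest=⌊2580043·34/10000⌋=8772; principal=400346-8772=391574; balance=2580043-391574=2188469
6. interest=⌊2188469·34/10000⌋=7440; principal=400346-7440=392906; balance=2188469-392906=1795563
7. interest=⌊1795563·34/10000⌋=6104; principal=400346-6104=394242; balance=1795563-394242=1401321
8. interest=⌊1401321·34/10000⌋=4764; principal=400346-4764=395582; balance=1401321-395582=1005739
9. interest=⌊1005739·34/10000⌋=3419; principal=400346-3419=396927; balance=1005739-396927=608812
10. interest=⌊608812·34/10000⌋=2069; principal=400346-2069=398277; balance=608812-398277=210535
11. interest=⌊210535·34/10000⌋=715; principal=min(400346-715,210535)=210535; balance=210535-210535=0

1 14052 386294 3746823
2 12739 387607 3359216
3 11421 388925 2970291
4 10098 390248 2580043
5 8772 391574 2188469
6 7440 392906 1795563
7 6104 394242 1401321
8 4764 395582 1005739
9 3419 396927 608812
10 2069 398277 210535
11 715 210535 0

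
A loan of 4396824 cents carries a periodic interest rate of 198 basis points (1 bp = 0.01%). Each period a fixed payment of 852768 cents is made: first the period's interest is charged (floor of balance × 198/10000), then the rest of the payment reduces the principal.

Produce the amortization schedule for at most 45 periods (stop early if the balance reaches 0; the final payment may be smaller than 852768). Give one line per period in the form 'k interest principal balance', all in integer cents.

1 87057 765711 3631113
2 71896 780872 2850241
3 56434 796334 2053907
4 40667 812101 1241806
5 24587 828181 413625
6 8189 413625 0

1. interest=⌊4396824·198/10000⌋=87057; principal=852768-87057=765711; balance=4396824-765711=3631113
2. interest=⌊3631113·198/10000⌋=71896; principal=852768-71896=780872; balance=3631113-780872=2850241
3. interest=⌊2850241·198/10000⌋=56434; principal=852768-56434=796334; balance=2850241-796334=2053907
4. interest=⌊2053907·198/10000⌋=40667; principal=852768-40667=812101; balance=2053907-812101=1241806
5. interest=⌊1241806·198/10000⌋=24587; principal=852768-24587=828181; balance=1241806-828181=413625
6. interest=⌊413625·198/10000⌋=8189; principal=min(852768-8189,413625)=413625; balance=413625-413625=0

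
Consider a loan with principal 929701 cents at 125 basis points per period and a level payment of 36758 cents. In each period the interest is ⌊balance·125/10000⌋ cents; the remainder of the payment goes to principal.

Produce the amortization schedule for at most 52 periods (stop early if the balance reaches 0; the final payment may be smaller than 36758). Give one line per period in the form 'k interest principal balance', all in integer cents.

1 11621 25137 904564
2 11307 25451 879113
3 10988 25770 853343
4 10666 26092 827251
5 10340 26418 800833
6 10010 26748 774085
7 9676 27082 747003
8 9337 27421 719582
9 8994 27764 691818
10 8647 28111 663707
11 8296 28462 635245
12 7940 28818 606427
13 7580 29178 577249
14 7215 29543 547706
15 6846 29912 517794
16 6472 30286 487508
17 6093 30665 456843
18 5710 31048 425795
19 5322 31436 394359
20 4929 31829 362530
21 4531 32227 330303
22 4128 32630 297673
23 3720 33038 264635
24 3307 33451 231184
25 2889 33869 197315
26 2466 34292 163023
27 2037 34721 128302
28 1603 35155 93147
29 1164 35594 57553
30 719 36039 21514
31 268 21514 0

1. interest=⌊929701·125/10000⌋=11621; principal=36758-11621=25137; balance=929701-25137=904564
2. interest=⌊904564·125/10000⌋=11307; principal=36758-11307=25451; balance=904564-25451=879113
3. interest=⌊879113·125/10000⌋=10988; principal=36758-10988=25770; balance=879113-25770=853343
4. interest=⌊853343·125/10000⌋=10666; principal=36758-10666=26092; balance=853343-26092=827251
5. interest=⌊827251·125/10000⌋=10340; principal=36758-10340=26418; balance=827251-26418=800833
6. interest=⌊800833·125/10000⌋=10010; principal=36758-10010=26748; balance=800833-26748=774085
7. interest=⌊774085·125/10000⌋=9676; principal=36758-9676=27082; balance=774085-27082=747003
8. interest=⌊747003·125/10000⌋=9337; principal=36758-9337=27421; balance=747003-27421=719582
9. interest=⌊719582·125/10000⌋=8994; principal=36758-8994=27764; balance=719582-27764=691818
10. interest=⌊691818·125/10000⌋=8647; principal=36758-8647=28111; balance=691818-28111=663707
11. interest=⌊663707·125/10000⌋=8296; principal=36758-8296=28462; balance=663707-28462=635245
12. interest=⌊635245·125/10000⌋=7940; principal=36758-7940=28818; balance=635245-28818=606427
13. interest=⌊606427·125/10000⌋=7580; principal=36758-7580=29178; balance=606427-29178=577249
14. interest=⌊577249·125/10000⌋=7215; principal=36758-7215=29543; balance=577249-29543=547706
15. interest=⌊547706·125/10000⌋=6846; principal=36758-6846=29912; balance=547706-29912=517794
16. interest=⌊517794·125/10000⌋=6472; principal=36758-6472=30286; balance=517794-30286=487508
17. interest=⌊487508·125/10000⌋=6093; principal=36758-6093=30665; balance=487508-30665=456843
18. interest=⌊456843·125/10000⌋=5710; principal=36758-5710=31048; balance=456843-31048=425795
19. interest=⌊425795·125/10000⌋=5322; principal=36758-5322=31436; balance=425795-31436=394359
20. interest=⌊394359·125/10000⌋=4929; principal=36758-4929=31829; balance=394359-31829=362530
21. interest=⌊362530·125/10000⌋=4531; principal=36758-4531=32227; balance=362530-32227=330303
22. interest=⌊330303·125/10000⌋=4128; principal=36758-4128=32630; balance=330303-32630=297673
23. interest=⌊297673·125/10000⌋=3720; principal=36758-3720=33038; balance=297673-33038=264635
24. interest=⌊264635·125/10000⌋=3307; principal=36758-3307=33451; balance=264635-33451=231184
25. interest=⌊231184·125/10000⌋=2889; principal=36758-2889=33869; balance=231184-33869=197315
26. interest=⌊197315·125/10000⌋=2466; principal=36758-2466=34292; balance=197315-34292=163023
27. interest=⌊163023·125/10000⌋=2037; principal=36758-2037=34721; balance=163023-34721=128302
28. interest=⌊128302·125/10000⌋=1603; principal=36758-1603=35155; balance=128302-35155=93147
29. interest=⌊93147·125/10000⌋=1164; principal=36758-1164=35594; balance=93147-35594=57553
30. interest=⌊57553·125/10000⌋=719; principal=36758-719=36039; balance=57553-36039=21514
31. interest=⌊21514·125/10000⌋=268; principal=min(36758-268,21514)=21514; balance=21514-21514=0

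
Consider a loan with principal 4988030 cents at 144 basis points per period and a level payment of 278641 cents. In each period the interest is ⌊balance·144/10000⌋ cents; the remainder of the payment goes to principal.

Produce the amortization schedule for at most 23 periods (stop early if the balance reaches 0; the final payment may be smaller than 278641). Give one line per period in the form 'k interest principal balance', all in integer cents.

1. interest=⌊4988030·144/10000⌋=71827; principal=278641-71827=206814; balance=4988030-206814=4781216
2. interest=⌊4781216·144/10000⌋=68849; principal=278641-68849=209792; balance=4781216-209792=4571424
3. interest=⌊4571424·144/10000⌋=65828; principal=278641-65828=212813; balance=4571424-212813=4358611
4. interest=⌊4358611·144/10000⌋=62763; principal=278641-62763=215878; balance=4358611-215878=4142733
5. interest=⌊4142733·144/10000⌋=59655; principal=278641-59655=218986; balance=4142733-218986=3923747
6. interest=⌊3923747·144/10000⌋=56501; principal=278641-56501=222140; balance=3923747-222140=3701607
7. interest=⌊3701607·144/10000⌋=53303; principal=278641-53303=225338; balance=3701607-225338=3476269
8. interest=⌊3476269·144/10000⌋=50058; principal=278641-50058=228583; balance=3476269-228583=3247686
9. interest=⌊3247686·144/10000⌋=46766; principal=278641-46766=231875; balance=3247686-231875=3015811
10. interest=⌊3015811·144/10000⌋=43427; principal=278641-43427=235214; balance=3015811-235214=2780597
11. interest=⌊2780597·144/10000⌋=40040; principal=278641-40040=238601; balance=2780597-238601=2541996
12. interest=⌊2541996·144/10000⌋=36604; principal=278641-36604=242037; balance=2541996-242037=2299959
13. interest=⌊2299959·144/10000⌋=33119; principal=278641-33119=245522; balance=2299959-245522=2054437
14. interest=⌊2054437·144/10000⌋=29583; principal=278641-29583=249058; balance=2054437-249058=1805379
15. interest=⌊1805379·144/10000⌋=25997; principal=278641-25997=252644; balance=1805379-252644=1552735
16. interest=⌊1552735·144/10000⌋=22359; principal=278641-22359=256282; balance=1552735-256282=1296453
17. interest=⌊1296453·144/10000⌋=18668; principal=278641-18668=259973; balance=1296453-259973=1036480
18. interest=⌊1036480·144/10000⌋=14925; principal=278641-14925=263716; balance=1036480-263716=772764
19. interest=⌊772764·144/10000⌋=11127; principal=278641-11127=267514; balance=772764-267514=505250
20. interest=⌊505250·144/10000⌋=7275; principal=278641-7275=271366; balance=505250-271366=233884
21. interest=⌊233884·144/10000⌋=3367; principal=min(278641-3367,233884)=233884; balance=233884-233884=0

1 71827 206814 4781216
2 68849 209792 4571424
3 65828 212813 4358611
4 62763 215878 4142733
5 59655 218986 3923747
6 56501 222140 3701607
7 53303 225338 3476269
8 50058 228583 3247686
9 46766 231875 3015811
10 43427 235214 2780597
11 40040 238601 2541996
12 36604 242037 2299959
13 33119 245522 2054437
14 29583 249058 1805379
15 25997 252644 1552735
16 22359 256282 1296453
17 18668 259973 1036480
18 14925 263716 772764
19 11127 267514 505250
20 7275 271366 233884
21 3367 233884 0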